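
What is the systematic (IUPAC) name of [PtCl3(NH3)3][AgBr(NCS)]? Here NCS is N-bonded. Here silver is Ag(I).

triamminetrichloroplatinum(IV) bromoisothiocyanatoargentate(I)

Both ions are complex: the cation is named first with the plain metal name, the anion second with the -ate form; each ion's ligands are alphabetised independently.
Ag is given as +1; the anion's ligand charges sum to -2, so the complex anion is 1−.
A 1:1 salt means the cation carries the equal and opposite charge, 1+.
Cation: ligand charges sum to -3; for the ion to be 1+, Pt = +4.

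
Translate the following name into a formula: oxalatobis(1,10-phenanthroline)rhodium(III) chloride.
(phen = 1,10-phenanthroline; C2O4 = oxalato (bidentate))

Ligands: 2 1,10-phenanthroline (phen, neutral), 1 oxalato (C2O4, -2). Ligand charge sum = -2.
With Rh in oxidation state +3, the complex ion is [Rh...]^1+.
Charge balance with chloride (-1) requires 1 complex ion per 1 chloride.

[Rh(C2O4)(phen)2]Cl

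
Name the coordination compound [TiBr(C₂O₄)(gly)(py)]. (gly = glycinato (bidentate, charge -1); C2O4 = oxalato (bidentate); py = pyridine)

There is no counter-ion, so the complex is neutral overall.
Ligand charges: 1×bromo (-1 each), 1×glycinato (-1 each), 1×oxalato (-2 each), 1×pyridine (neutral); total -4. So Ti + (-4) = 0, giving Ti = +4.
Ligands are named alphabetically: bromo before glycinato before oxalato before pyridine.

bromo(glycinato)oxalato(pyridine)titanium(IV)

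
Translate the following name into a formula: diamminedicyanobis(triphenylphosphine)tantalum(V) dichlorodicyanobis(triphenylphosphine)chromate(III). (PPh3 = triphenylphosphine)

[Ta(CN)2(NH3)2(PPh3)2][CrCl2(CN)2(PPh3)2]3

Cation [Ta…]: ligand charges -2, Ta(V) ⇒ ion charge 3+.
Anion [Cr…]: ligand charges -4, Cr(III) ⇒ ion charge 1−.
One 3+ cation requires 3 of the 1− anion.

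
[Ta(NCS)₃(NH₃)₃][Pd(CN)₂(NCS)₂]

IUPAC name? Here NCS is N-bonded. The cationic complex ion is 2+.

Both ions are complex: the cation is named first with the plain metal name, the anion second with the -ate form; each ion's ligands are alphabetised independently.
The complex cation is given as 2+; its ligand charges sum to -3, so Ta = +5.
A 1:1 salt means the anion carries the equal and opposite charge, 2−.
Anion: ligand charges sum to -4; for the ion to be 2−, Pd = +2.

triamminetriisothiocyanatotantalum(V) dicyanodiisothiocyanatopalladate(II)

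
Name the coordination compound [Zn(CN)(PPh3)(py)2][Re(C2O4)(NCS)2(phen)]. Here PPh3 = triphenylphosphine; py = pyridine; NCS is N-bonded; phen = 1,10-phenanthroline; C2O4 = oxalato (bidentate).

cyanobis(pyridine)(triphenylphosphine)zinc(II) diisothiocyanatooxalato(1,10-phenanthroline)rhenate(III)

Both ions are complex: the cation is named first with the plain metal name, the anion second with the -ate form; each ion's ligands are alphabetised independently.
Zinc is always +2 in its complexes; the cation's ligand charges sum to -1, so the complex cation is 1+.
A 1:1 salt means the anion carries the equal and opposite charge, 1−.
Anion: ligand charges sum to -4; for the ion to be 1−, Re = +3.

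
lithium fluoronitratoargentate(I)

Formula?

Li[AgF(NO3)]

Ligands: 1 nitrato (NO3, -1), 1 fluoro (F, -1). Ligand charge sum = -2.
With Ag in oxidation state +1, the complex ion is [Ag...]^1−.
Charge balance with lithium (+1) requires 1 complex ion per 1 lithium.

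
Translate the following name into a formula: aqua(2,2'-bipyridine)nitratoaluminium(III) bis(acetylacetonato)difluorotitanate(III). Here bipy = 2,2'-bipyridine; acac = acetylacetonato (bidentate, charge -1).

[Al(bipy)(H2O)(NO3)][Ti(acac)2F2]2

Cation [Al…]: ligand charges -1, Al(III) ⇒ ion charge 2+.
Anion [Ti…]: ligand charges -4, Ti(III) ⇒ ion charge 1−.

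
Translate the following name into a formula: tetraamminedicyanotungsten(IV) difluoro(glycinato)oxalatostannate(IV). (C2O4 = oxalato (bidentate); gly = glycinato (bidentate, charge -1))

[W(CN)2(NH3)4][Sn(C2O4)F2(gly)]2

Cation [W…]: ligand charges -2, W(IV) ⇒ ion charge 2+.
Anion [Sn…]: ligand charges -5, Sn(IV) ⇒ ion charge 1−.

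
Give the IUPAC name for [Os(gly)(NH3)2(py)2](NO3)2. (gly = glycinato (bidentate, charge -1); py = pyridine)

diammine(glycinato)bis(pyridine)osmium(III) nitrate

The 2 nitrate counter-ions carry a total charge of -2, so each complex ion is 2+.
Ligand charges: 1×glycinato (-1 each), 2×pyridine (neutral), 2×ammine (neutral); total -1. So Os + (-1) = 2+, giving Os = +3.
Ligands are named alphabetically: ammine before glycinato before pyridine.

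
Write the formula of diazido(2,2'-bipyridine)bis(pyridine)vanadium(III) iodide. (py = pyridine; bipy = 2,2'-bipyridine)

Ligands: 2 pyridine (py, neutral), 1 2,2'-bipyridine (bipy, neutral), 2 azido (N3, -1). Ligand charge sum = -2.
With V in oxidation state +3, the complex ion is [V...]^1+.
Charge balance with iodide (-1) requires 1 complex ion per 1 iodide.

[V(bipy)(N3)2(py)2]I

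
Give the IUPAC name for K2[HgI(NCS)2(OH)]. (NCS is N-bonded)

potassium hydroxoiododiisothiocyanatomercurate(II)

The 2 potassium counter-ions carry a total charge of +2, so each complex ion is 2−.
Ligand charges: 1×iodo (-1 each), 2×isothiocyanato (-1 each), 1×hydroxo (-1 each); total -4. So Hg + (-4) = 2−, giving Hg = +2.
The complex ion is anionic, so mercury takes the -ate form mercurate(II).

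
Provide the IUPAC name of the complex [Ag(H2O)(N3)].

aquaazidosilver(I)

There is no counter-ion, so the complex is neutral overall.
Ligand charges: 1×aqua (neutral), 1×azido (-1 each); total -1. So Ag + (-1) = 0, giving Ag = +1.
Ligands are named alphabetically: aqua before azido.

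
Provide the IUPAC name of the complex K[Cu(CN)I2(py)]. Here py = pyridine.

The 1 potassium counter-ion carries a total charge of +1, so each complex ion is 1−.
Ligand charges: 1×cyano (-1 each), 1×pyridine (neutral), 2×iodo (-1 each); total -3. So Cu + (-3) = 1−, giving Cu = +2.
Ligands are named alphabetically: cyano before iodo before pyridine.
The complex ion is anionic, so copper takes the -ate form cuprate(II).

potassium cyanodiiodo(pyridine)cuprate(II)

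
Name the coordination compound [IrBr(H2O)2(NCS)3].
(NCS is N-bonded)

There is no counter-ion, so the complex is neutral overall.
Ligand charges: 2×aqua (neutral), 1×bromo (-1 each), 3×isothiocyanato (-1 each); total -4. So Ir + (-4) = 0, giving Ir = +4.
Ligands are named alphabetically: aqua before bromo before isothiocyanato.

diaquabromotriisothiocyanatoiridium(IV)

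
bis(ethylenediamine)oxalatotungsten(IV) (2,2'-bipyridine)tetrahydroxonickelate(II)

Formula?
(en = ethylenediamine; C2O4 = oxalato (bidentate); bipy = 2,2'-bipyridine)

Cation [W…]: ligand charges -2, W(IV) ⇒ ion charge 2+.
Anion [Ni…]: ligand charges -4, Ni(II) ⇒ ion charge 2−.
One 2+ cation balances one 2− anion.

[W(C2O4)(en)2][Ni(bipy)(OH)4]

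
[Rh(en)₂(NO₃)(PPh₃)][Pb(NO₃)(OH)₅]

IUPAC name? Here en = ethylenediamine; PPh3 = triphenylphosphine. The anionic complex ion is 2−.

bis(ethylenediamine)nitrato(triphenylphosphine)rhodium(III) pentahydroxonitratoplumbate(IV)

Both ions are complex: the cation is named first with the plain metal name, the anion second with the -ate form; each ion's ligands are alphabetised independently.
The complex anion is given as 2−; its ligand charges sum to -6, so Pb = +4.
A 1:1 salt means the cation carries the equal and opposite charge, 2+.
Cation: ligand charges sum to -1; for the ion to be 2+, Rh = +3.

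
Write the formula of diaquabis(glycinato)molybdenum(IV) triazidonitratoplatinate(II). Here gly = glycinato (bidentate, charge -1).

Cation [Mo…]: ligand charges -2, Mo(IV) ⇒ ion charge 2+.
Anion [Pt…]: ligand charges -4, Pt(II) ⇒ ion charge 2−.
One 2+ cation balances one 2− anion.

[Mo(gly)2(H2O)2][Pt(N3)3(NO3)]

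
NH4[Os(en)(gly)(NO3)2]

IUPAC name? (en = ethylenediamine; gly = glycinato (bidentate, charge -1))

The 1 ammonium counter-ion carries a total charge of +1, so each complex ion is 1−.
Ligand charges: 2×nitrato (-1 each), 1×ethylenediamine (neutral), 1×glycinato (-1 each); total -3. So Os + (-3) = 1−, giving Os = +2.
The complex ion is anionic, so osmium takes the -ate form osmate(II).

ammonium (ethylenediamine)(glycinato)dinitratoosmate(II)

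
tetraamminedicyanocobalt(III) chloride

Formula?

Ligands: 2 cyano (CN, -1), 4 ammine (NH3, neutral). Ligand charge sum = -2.
Charge balance with chloride (-1) requires 1 complex ion per 1 chloride.

[Co(CN)2(NH3)4]Cl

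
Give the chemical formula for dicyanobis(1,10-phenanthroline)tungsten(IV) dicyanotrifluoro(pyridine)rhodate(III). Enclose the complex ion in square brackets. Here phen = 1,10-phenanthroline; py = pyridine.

Cation [W…]: ligand charges -2, W(IV) ⇒ ion charge 2+.
Anion [Rh…]: ligand charges -5, Rh(III) ⇒ ion charge 2−.
One 2+ cation balances one 2− anion.

[W(CN)2(phen)2][Rh(CN)2F3(py)]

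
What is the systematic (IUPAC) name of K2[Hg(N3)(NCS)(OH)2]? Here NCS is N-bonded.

The 2 potassium counter-ions carry a total charge of +2, so each complex ion is 2−.
Ligand charges: 1×isothiocyanato (-1 each), 1×azido (-1 each), 2×hydroxo (-1 each); total -4. So Hg + (-4) = 2−, giving Hg = +2.
Ligands are named alphabetically: azido before hydroxo before isothiocyanato.
The complex ion is anionic, so mercury takes the -ate form mercurate(II).

potassium azidodihydroxoisothiocyanatomercurate(II)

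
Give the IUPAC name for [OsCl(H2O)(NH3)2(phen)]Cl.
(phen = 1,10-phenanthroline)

The 1 chloride counter-ion carries a total charge of -1, so each complex ion is 1+.
Ligand charges: 1×aqua (neutral), 1×chloro (-1 each), 1×1,10-phenanthroline (neutral), 2×ammine (neutral); total -1. So Os + (-1) = 1+, giving Os = +2.
Ligands are named alphabetically: ammine before aqua before chloro before phenanthroline.

diammineaquachloro(1,10-phenanthroline)osmium(II) chloride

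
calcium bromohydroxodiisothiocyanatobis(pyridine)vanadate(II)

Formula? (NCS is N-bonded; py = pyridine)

Ligands: 1 bromo (Br, -1), 1 hydroxo (OH, -1), 2 isothiocyanato (NCS, -1), 2 pyridine (py, neutral). Ligand charge sum = -4.
Charge balance with calcium (+2) requires 1 complex ion per 1 calcium.

Ca[VBr(NCS)2(OH)(py)2]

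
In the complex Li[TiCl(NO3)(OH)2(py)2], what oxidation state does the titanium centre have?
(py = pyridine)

1 lithium outside the brackets (+1 each) → the complex ion is 1−.
Ligand charges: 2×OH = -2; 1×Cl = -1; 2×py neutral; 1×NO3 = -1; sum -4.
Ti + (-4) = 1− ⇒ Ti is +3.

+3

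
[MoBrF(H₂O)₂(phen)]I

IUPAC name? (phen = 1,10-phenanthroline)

The 1 iodide counter-ion carries a total charge of -1, so each complex ion is 1+.
Ligand charges: 1×fluoro (-1 each), 1×bromo (-1 each), 1×1,10-phenanthroline (neutral), 2×aqua (neutral); total -2. So Mo + (-2) = 1+, giving Mo = +3.
Ligands are named alphabetically: aqua before bromo before fluoro before phenanthroline.

diaquabromofluoro(1,10-phenanthroline)molybdenum(III) iodide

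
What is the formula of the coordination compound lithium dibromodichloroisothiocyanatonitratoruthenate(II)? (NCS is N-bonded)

Ligands: 1 isothiocyanato (NCS, -1), 2 bromo (Br, -1), 1 nitrato (NO3, -1), 2 chloro (Cl, -1). Ligand charge sum = -6.
Charge balance with lithium (+1) requires 1 complex ion per 4 lithium.

Li4[RuBr2Cl2(NCS)(NO3)]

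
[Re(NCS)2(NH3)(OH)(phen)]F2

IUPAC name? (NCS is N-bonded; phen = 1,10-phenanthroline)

amminehydroxodiisothiocyanato(1,10-phenanthroline)rhenium(V) fluoride

The 2 fluoride counter-ions carry a total charge of -2, so each complex ion is 2+.
Ligand charges: 1×ammine (neutral), 1×hydroxo (-1 each), 2×isothiocyanato (-1 each), 1×1,10-phenanthroline (neutral); total -3. So Re + (-3) = 2+, giving Re = +5.
Ligands are named alphabetically: ammine before hydroxo before isothiocyanato before phenanthroline.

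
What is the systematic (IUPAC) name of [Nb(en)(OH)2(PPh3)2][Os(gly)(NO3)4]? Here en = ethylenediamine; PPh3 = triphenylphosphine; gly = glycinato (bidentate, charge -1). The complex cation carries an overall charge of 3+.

(ethylenediamine)dihydroxobis(triphenylphosphine)niobium(V) (glycinato)tetranitratoosmate(II)

Both ions are complex: the cation is named first with the plain metal name, the anion second with the -ate form; each ion's ligands are alphabetised independently.
The complex cation is given as 3+; its ligand charges sum to -2, so Nb = +5.
A 1:1 salt means the anion carries the equal and opposite charge, 3−.
Anion: ligand charges sum to -5; for the ion to be 3−, Os = +2.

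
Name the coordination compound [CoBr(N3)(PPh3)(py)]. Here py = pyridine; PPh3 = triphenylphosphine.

There is no counter-ion, so the complex is neutral overall.
Ligand charges: 1×azido (-1 each), 1×pyridine (neutral), 1×bromo (-1 each), 1×triphenylphosphine (neutral); total -2. So Co + (-2) = 0, giving Co = +2.
Ligands are named alphabetically: azido before bromo before pyridine before triphenylphosphine.

azidobromo(pyridine)(triphenylphosphine)cobalt(II)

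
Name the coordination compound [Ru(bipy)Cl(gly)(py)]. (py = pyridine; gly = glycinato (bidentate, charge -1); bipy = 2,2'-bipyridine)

There is no counter-ion, so the complex is neutral overall.
Ligand charges: 1×pyridine (neutral), 1×glycinato (-1 each), 1×chloro (-1 each), 1×2,2'-bipyridine (neutral); total -2. So Ru + (-2) = 0, giving Ru = +2.
Ligands are named alphabetically: bipyridine before chloro before glycinato before pyridine.

(2,2'-bipyridine)chloro(glycinato)(pyridine)ruthenium(II)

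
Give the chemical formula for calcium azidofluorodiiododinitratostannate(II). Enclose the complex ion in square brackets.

Ca2[SnFI2(N3)(NO3)2]

Ligands: 2 nitrato (NO3, -1), 1 fluoro (F, -1), 1 azido (N3, -1), 2 iodo (I, -1). Ligand charge sum = -6.
With Sn in oxidation state +2, the complex ion is [Sn...]^4−.
Charge balance with calcium (+2) requires 1 complex ion per 2 calcium.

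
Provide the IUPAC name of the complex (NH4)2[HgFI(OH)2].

The 2 ammonium counter-ions carry a total charge of +2, so each complex ion is 2−.
Ligand charges: 1×iodo (-1 each), 2×hydroxo (-1 each), 1×fluoro (-1 each); total -4. So Hg + (-4) = 2−, giving Hg = +2.
Ligands are named alphabetically: fluoro before hydroxo before iodo.
The complex ion is anionic, so mercury takes the -ate form mercurate(II).

ammonium fluorodihydroxoiodomercurate(II)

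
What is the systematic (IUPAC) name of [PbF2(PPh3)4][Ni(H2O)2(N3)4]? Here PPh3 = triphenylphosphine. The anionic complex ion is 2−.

The complex anion is given as 2−; its ligand charges sum to -4, so Ni = +2.
A 1:1 salt means the cation carries the equal and opposite charge, 2+.
Cation: ligand charges sum to -2; for the ion to be 2+, Pb = +4.

difluorotetrakis(triphenylphosphine)lead(IV) diaquatetraazidonickelate(II)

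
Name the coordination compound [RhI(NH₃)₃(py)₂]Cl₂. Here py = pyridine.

The 2 chloride counter-ions carry a total charge of -2, so each complex ion is 2+.
Ligand charges: 3×ammine (neutral), 2×pyridine (neutral), 1×iodo (-1 each); total -1. So Rh + (-1) = 2+, giving Rh = +3.
Ligands are named alphabetically: ammine before iodo before pyridine.

triammineiodobis(pyridine)rhodium(III) chloride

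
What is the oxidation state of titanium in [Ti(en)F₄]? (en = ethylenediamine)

+4

No counter-ion: the bracketed complex is neutral.
Ligand charges: 4×F = -4; 1×en neutral; sum -4.
Ti + (-4) = 0 ⇒ Ti is +4.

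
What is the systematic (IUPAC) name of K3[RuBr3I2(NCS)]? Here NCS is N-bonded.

The 3 potassium counter-ions carry a total charge of +3, so each complex ion is 3−.
Ligand charges: 1×isothiocyanato (-1 each), 2×iodo (-1 each), 3×bromo (-1 each); total -6. So Ru + (-6) = 3−, giving Ru = +3.
Ligands are named alphabetically: bromo before iodo before isothiocyanato.
The complex ion is anionic, so ruthenium takes the -ate form ruthenate(III).

potassium tribromodiiodoisothiocyanatoruthenate(III)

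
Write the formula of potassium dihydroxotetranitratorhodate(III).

Ligands: 4 nitrato (NO3, -1), 2 hydroxo (OH, -1). Ligand charge sum = -6.
Charge balance with potassium (+1) requires 1 complex ion per 3 potassium.

K3[Rh(NO3)4(OH)2]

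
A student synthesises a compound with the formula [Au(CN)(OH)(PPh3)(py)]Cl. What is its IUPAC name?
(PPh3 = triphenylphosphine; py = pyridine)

cyanohydroxo(pyridine)(triphenylphosphine)gold(III) chloride

The 1 chloride counter-ion carries a total charge of -1, so each complex ion is 1+.
Ligand charges: 1×triphenylphosphine (neutral), 1×hydroxo (-1 each), 1×pyridine (neutral), 1×cyano (-1 each); total -2. So Au + (-2) = 1+, giving Au = +3.
Ligands are named alphabetically: cyano before hydroxo before pyridine before triphenylphosphine.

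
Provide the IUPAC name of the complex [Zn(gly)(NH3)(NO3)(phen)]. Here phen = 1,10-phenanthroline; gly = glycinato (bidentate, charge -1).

ammine(glycinato)nitrato(1,10-phenanthroline)zinc(II)

There is no counter-ion, so the complex is neutral overall.
Ligand charges: 1×1,10-phenanthroline (neutral), 1×ammine (neutral), 1×glycinato (-1 each), 1×nitrato (-1 each); total -2. So Zn + (-2) = 0, giving Zn = +2.
Ligands are named alphabetically: ammine before glycinato before nitrato before phenanthroline.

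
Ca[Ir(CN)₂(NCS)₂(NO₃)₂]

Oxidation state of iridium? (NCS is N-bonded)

1 calcium outside the brackets (+2 each) → the complex ion is 2−.
Ligand charges: 2×NCS = -2; 2×NO3 = -2; 2×CN = -2; sum -6.
Ir + (-6) = 2− ⇒ Ir is +4.

+4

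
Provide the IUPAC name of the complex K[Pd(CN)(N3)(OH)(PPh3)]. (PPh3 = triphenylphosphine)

potassium azidocyanohydroxo(triphenylphosphine)palladate(II)

The 1 potassium counter-ion carries a total charge of +1, so each complex ion is 1−.
Ligand charges: 1×azido (-1 each), 1×triphenylphosphine (neutral), 1×cyano (-1 each), 1×hydroxo (-1 each); total -3. So Pd + (-3) = 1−, giving Pd = +2.
Ligands are named alphabetically: azido before cyano before hydroxo before triphenylphosphine.
The complex ion is anionic, so palladium takes the -ate form palladate(II).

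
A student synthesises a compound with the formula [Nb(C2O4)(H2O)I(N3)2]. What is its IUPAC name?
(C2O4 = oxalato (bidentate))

There is no counter-ion, so the complex is neutral overall.
Ligand charges: 2×azido (-1 each), 1×oxalato (-2 each), 1×iodo (-1 each), 1×aqua (neutral); total -5. So Nb + (-5) = 0, giving Nb = +5.
Ligands are named alphabetically: aqua before azido before iodo before oxalato.

aquadiazidoiodooxalatoniobium(V)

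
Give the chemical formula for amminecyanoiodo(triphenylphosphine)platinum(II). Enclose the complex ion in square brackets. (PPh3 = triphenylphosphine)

[Pt(CN)I(NH3)(PPh3)]

Ligands: 1 ammine (NH3, neutral), 1 cyano (CN, -1), 1 iodo (I, -1), 1 triphenylphosphine (PPh3, neutral). Ligand charge sum = -2.
With Pt in oxidation state +2, the complex ion is [Pt...].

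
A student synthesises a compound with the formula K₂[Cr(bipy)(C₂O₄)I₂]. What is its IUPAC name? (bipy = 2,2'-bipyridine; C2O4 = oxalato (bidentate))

potassium (2,2'-bipyridine)diiodooxalatochromate(II)

The 2 potassium counter-ions carry a total charge of +2, so each complex ion is 2−.
Ligand charges: 1×2,2'-bipyridine (neutral), 2×iodo (-1 each), 1×oxalato (-2 each); total -4. So Cr + (-4) = 2−, giving Cr = +2.
Ligands are named alphabetically: bipyridine before iodo before oxalato.
The complex ion is anionic, so chromium takes the -ate form chromate(II).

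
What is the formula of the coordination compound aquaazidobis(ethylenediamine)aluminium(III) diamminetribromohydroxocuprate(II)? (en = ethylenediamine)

[Al(en)2(H2O)(N3)][CuBr3(NH3)2(OH)]

Cation [Al…]: ligand charges -1, Al(III) ⇒ ion charge 2+.
Anion [Cu…]: ligand charges -4, Cu(II) ⇒ ion charge 2−.
One 2+ cation balances one 2− anion.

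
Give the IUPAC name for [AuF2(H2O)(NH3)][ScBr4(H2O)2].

Both ions are complex: the cation is named first with the plain metal name, the anion second with the -ate form; each ion's ligands are alphabetised independently.
Scandium is always +3 in its complexes; the anion's ligand charges sum to -4, so the complex anion is 1−.
A 1:1 salt means the cation carries the equal and opposite charge, 1+.
Cation: ligand charges sum to -2; for the ion to be 1+, Au = +3.

ammineaquadifluorogold(III) diaquatetrabromoscandate(III)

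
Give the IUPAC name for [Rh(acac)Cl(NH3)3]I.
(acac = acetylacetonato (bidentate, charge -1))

The 1 iodide counter-ion carries a total charge of -1, so each complex ion is 1+.
Ligand charges: 1×chloro (-1 each), 3×ammine (neutral), 1×acetylacetonato (-1 each); total -2. So Rh + (-2) = 1+, giving Rh = +3.
Ligands are named alphabetically: acetylacetonato before ammine before chloro.

(acetylacetonato)triamminechlororhodium(III) iodide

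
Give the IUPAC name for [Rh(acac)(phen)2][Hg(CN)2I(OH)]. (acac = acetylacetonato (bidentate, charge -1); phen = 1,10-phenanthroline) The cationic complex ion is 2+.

Both ions are complex: the cation is named first with the plain metal name, the anion second with the -ate form; each ion's ligands are alphabetised independently.
The complex cation is given as 2+; its ligand charges sum to -1, so Rh = +3.
A 1:1 salt means the anion carries the equal and opposite charge, 2−.
Anion: ligand charges sum to -4; for the ion to be 2−, Hg = +2.

(acetylacetonato)bis(1,10-phenanthroline)rhodium(III) dicyanohydroxoiodomercurate(II)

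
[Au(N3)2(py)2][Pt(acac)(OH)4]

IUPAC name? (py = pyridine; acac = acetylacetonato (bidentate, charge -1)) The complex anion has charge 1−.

The complex anion is given as 1−; its ligand charges sum to -5, so Pt = +4.
A 1:1 salt means the cation carries the equal and opposite charge, 1+.
Cation: ligand charges sum to -2; for the ion to be 1+, Au = +3.

diazidobis(pyridine)gold(III) (acetylacetonato)tetrahydroxoplatinate(IV)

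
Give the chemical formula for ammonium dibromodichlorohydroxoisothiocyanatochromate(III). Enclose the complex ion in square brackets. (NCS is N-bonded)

Ligands: 2 bromo (Br, -1), 1 isothiocyanato (NCS, -1), 1 hydroxo (OH, -1), 2 chloro (Cl, -1). Ligand charge sum = -6.
Charge balance with ammonium (+1) requires 1 complex ion per 3 ammonium.

(NH4)3[CrBr2Cl2(NCS)(OH)]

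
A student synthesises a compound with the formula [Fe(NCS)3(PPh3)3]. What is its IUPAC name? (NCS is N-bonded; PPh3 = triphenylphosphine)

There is no counter-ion, so the complex is neutral overall.
Ligand charges: 3×isothiocyanato (-1 each), 3×triphenylphosphine (neutral); total -3. So Fe + (-3) = 0, giving Fe = +3.
Ligands are named alphabetically: isothiocyanato before triphenylphosphine.

triisothiocyanatotris(triphenylphosphine)iron(III)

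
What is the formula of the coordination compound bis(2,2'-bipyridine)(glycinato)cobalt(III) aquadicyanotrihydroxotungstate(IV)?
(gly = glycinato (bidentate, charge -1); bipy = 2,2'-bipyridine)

[Co(bipy)2(gly)][W(CN)2(H2O)(OH)3]2

Cation [Co…]: ligand charges -1, Co(III) ⇒ ion charge 2+.
Anion [W…]: ligand charges -5, W(IV) ⇒ ion charge 1−.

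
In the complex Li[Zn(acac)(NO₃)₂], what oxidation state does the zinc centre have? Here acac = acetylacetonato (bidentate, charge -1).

+2

1 lithium outside the brackets (+1 each) → the complex ion is 1−.
Ligand charges: 1×acac = -1; 2×NO3 = -2; sum -3.
Zn + (-3) = 1− ⇒ Zn is +2.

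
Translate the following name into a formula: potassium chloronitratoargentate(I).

Ligands: 1 chloro (Cl, -1), 1 nitrato (NO3, -1). Ligand charge sum = -2.
Charge balance with potassium (+1) requires 1 complex ion per 1 potassium.

K[AgCl(NO3)]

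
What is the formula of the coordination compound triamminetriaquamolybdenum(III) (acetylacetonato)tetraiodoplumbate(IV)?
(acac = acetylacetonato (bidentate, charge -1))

[Mo(H2O)3(NH3)3][Pb(acac)I4]3

Cation [Mo…]: ligand charges 0, Mo(III) ⇒ ion charge 3+.
Anion [Pb…]: ligand charges -5, Pb(IV) ⇒ ion charge 1−.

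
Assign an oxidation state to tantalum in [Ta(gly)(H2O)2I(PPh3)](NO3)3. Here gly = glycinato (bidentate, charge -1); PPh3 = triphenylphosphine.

+5

3 nitrate outside the brackets (-1 each) → the complex ion is 3+.
Ligand charges: 1×I = -1; 1×gly = -1; 1×PPh3 neutral; 2×H2O neutral; sum -2.
Ta + (-2) = 3+ ⇒ Ta is +5.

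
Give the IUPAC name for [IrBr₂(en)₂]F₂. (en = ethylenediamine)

The 2 fluoride counter-ions carry a total charge of -2, so each complex ion is 2+.
Ligand charges: 2×ethylenediamine (neutral), 2×bromo (-1 each); total -2. So Ir + (-2) = 2+, giving Ir = +4.
Ligands are named alphabetically: bromo before ethylenediamine.

dibromobis(ethylenediamine)iridium(IV) fluoride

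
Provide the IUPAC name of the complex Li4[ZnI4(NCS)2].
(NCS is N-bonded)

lithium tetraiododiisothiocyanatozincate(II)

The 4 lithium counter-ions carry a total charge of +4, so each complex ion is 4−.
Ligand charges: 2×isothiocyanato (-1 each), 4×iodo (-1 each); total -6. So Zn + (-6) = 4−, giving Zn = +2.
The complex ion is anionic, so zinc takes the -ate form zincate(II).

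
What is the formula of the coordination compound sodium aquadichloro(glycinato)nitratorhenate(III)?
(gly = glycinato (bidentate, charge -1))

Na[ReCl2(gly)(H2O)(NO3)]

Ligands: 2 chloro (Cl, -1), 1 aqua (H2O, neutral), 1 nitrato (NO3, -1), 1 glycinato (gly, -1). Ligand charge sum = -4.
With Re in oxidation state +3, the complex ion is [Re...]^1−.
Charge balance with sodium (+1) requires 1 complex ion per 1 sodium.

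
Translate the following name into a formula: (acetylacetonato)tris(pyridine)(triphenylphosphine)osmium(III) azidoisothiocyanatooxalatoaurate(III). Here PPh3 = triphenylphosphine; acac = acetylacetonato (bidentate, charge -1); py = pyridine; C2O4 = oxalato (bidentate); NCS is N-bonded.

Cation [Os…]: ligand charges -1, Os(III) ⇒ ion charge 2+.
Anion [Au…]: ligand charges -4, Au(III) ⇒ ion charge 1−.
One 2+ cation requires 2 of the 1− anion.

[Os(acac)(PPh3)(py)3][Au(C2O4)(N3)(NCS)]2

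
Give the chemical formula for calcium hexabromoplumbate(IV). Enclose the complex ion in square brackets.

Ligands: 6 bromo (Br, -1). Ligand charge sum = -6.
With Pb in oxidation state +4, the complex ion is [Pb...]^2−.
Charge balance with calcium (+2) requires 1 complex ion per 1 calcium.

Ca[PbBr6]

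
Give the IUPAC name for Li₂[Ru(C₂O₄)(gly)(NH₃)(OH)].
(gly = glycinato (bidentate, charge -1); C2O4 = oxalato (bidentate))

lithium ammine(glycinato)hydroxooxalatoruthenate(II)

The 2 lithium counter-ions carry a total charge of +2, so each complex ion is 2−.
Ligand charges: 1×ammine (neutral), 1×hydroxo (-1 each), 1×glycinato (-1 each), 1×oxalato (-2 each); total -4. So Ru + (-4) = 2−, giving Ru = +2.
Ligands are named alphabetically: ammine before glycinato before hydroxo before oxalato.
The complex ion is anionic, so ruthenium takes the -ate form ruthenate(II).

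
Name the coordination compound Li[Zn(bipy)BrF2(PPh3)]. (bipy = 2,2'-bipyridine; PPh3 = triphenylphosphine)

lithium (2,2'-bipyridine)bromodifluoro(triphenylphosphine)zincate(II)

The 1 lithium counter-ion carries a total charge of +1, so each complex ion is 1−.
Ligand charges: 1×bromo (-1 each), 1×2,2'-bipyridine (neutral), 2×fluoro (-1 each), 1×triphenylphosphine (neutral); total -3. So Zn + (-3) = 1−, giving Zn = +2.
The complex ion is anionic, so zinc takes the -ate form zincate(II).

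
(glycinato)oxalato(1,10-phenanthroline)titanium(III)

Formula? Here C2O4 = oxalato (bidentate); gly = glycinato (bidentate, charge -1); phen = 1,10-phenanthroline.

[Ti(C2O4)(gly)(phen)]

Ligands: 1 oxalato (C2O4, -2), 1 glycinato (gly, -1), 1 1,10-phenanthroline (phen, neutral). Ligand charge sum = -3.
With Ti in oxidation state +3, the complex ion is [Ti...].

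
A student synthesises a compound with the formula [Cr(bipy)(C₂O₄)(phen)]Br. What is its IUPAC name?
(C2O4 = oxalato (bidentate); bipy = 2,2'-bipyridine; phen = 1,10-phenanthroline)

The 1 bromide counter-ion carries a total charge of -1, so each complex ion is 1+.
Ligand charges: 1×oxalato (-2 each), 1×2,2'-bipyridine (neutral), 1×1,10-phenanthroline (neutral); total -2. So Cr + (-2) = 1+, giving Cr = +3.
Ligands are named alphabetically: bipyridine before oxalato before phenanthroline.

(2,2'-bipyridine)oxalato(1,10-phenanthroline)chromium(III) bromide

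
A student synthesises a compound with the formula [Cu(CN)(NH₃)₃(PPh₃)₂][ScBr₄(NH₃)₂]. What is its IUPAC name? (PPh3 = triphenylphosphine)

Both ions are complex: the cation is named first with the plain metal name, the anion second with the -ate form; each ion's ligands are alphabetised independently.
Scandium is always +3 in its complexes; the anion's ligand charges sum to -4, so the complex anion is 1−.
A 1:1 salt means the cation carries the equal and opposite charge, 1+.
Cation: ligand charges sum to -1; for the ion to be 1+, Cu = +2.

triamminecyanobis(triphenylphosphine)copper(II) diamminetetrabromoscandate(III)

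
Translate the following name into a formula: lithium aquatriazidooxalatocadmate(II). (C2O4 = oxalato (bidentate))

Ligands: 3 azido (N3, -1), 1 oxalato (C2O4, -2), 1 aqua (H2O, neutral). Ligand charge sum = -5.
With Cd in oxidation state +2, the complex ion is [Cd...]^3−.
Charge balance with lithium (+1) requires 1 complex ion per 3 lithium.

Li3[Cd(C2O4)(H2O)(N3)3]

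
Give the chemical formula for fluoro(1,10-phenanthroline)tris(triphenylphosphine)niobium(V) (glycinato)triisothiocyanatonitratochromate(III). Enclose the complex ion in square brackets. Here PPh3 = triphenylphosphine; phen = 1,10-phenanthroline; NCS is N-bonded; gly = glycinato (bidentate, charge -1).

[NbF(phen)(PPh3)3][Cr(gly)(NCS)3(NO3)]2

Cation [Nb…]: ligand charges -1, Nb(V) ⇒ ion charge 4+.
Anion [Cr…]: ligand charges -5, Cr(III) ⇒ ion charge 2−.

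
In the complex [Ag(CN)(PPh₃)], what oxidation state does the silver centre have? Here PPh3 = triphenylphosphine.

No counter-ion: the bracketed complex is neutral.
Ligand charges: 1×CN = -1; 1×PPh3 neutral; sum -1.
Ag + (-1) = 0 ⇒ Ag is +1.

+1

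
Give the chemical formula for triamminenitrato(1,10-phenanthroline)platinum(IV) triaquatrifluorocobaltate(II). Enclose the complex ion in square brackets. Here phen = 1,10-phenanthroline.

[Pt(NH3)3(NO3)(phen)][CoF3(H2O)3]3

Cation [Pt…]: ligand charges -1, Pt(IV) ⇒ ion charge 3+.
Anion [Co…]: ligand charges -3, Co(II) ⇒ ion charge 1−.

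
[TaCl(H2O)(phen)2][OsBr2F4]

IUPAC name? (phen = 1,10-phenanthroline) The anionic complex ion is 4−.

Both ions are complex: the cation is named first with the plain metal name, the anion second with the -ate form; each ion's ligands are alphabetised independently.
The complex anion is given as 4−; its ligand charges sum to -6, so Os = +2.
A 1:1 salt means the cation carries the equal and opposite charge, 4+.
Cation: ligand charges sum to -1; for the ion to be 4+, Ta = +5.

aquachlorobis(1,10-phenanthroline)tantalum(V) dibromotetrafluoroosmate(II)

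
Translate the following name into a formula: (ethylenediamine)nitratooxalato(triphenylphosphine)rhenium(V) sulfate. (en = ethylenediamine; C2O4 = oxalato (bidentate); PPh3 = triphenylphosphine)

Ligands: 1 nitrato (NO3, -1), 1 ethylenediamine (en, neutral), 1 oxalato (C2O4, -2), 1 triphenylphosphine (PPh3, neutral). Ligand charge sum = -3.
With Re in oxidation state +5, the complex ion is [Re...]^2+.
Charge balance with sulfate (-2) requires 1 complex ion per 1 sulfate.

[Re(C2O4)(en)(NO3)(PPh3)]SO4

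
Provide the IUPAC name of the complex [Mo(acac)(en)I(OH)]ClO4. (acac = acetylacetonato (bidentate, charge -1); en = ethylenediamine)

(acetylacetonato)(ethylenediamine)hydroxoiodomolybdenum(IV) perchlorate

The 1 perchlorate counter-ion carries a total charge of -1, so each complex ion is 1+.
Ligand charges: 1×hydroxo (-1 each), 1×acetylacetonato (-1 each), 1×ethylenediamine (neutral), 1×iodo (-1 each); total -3. So Mo + (-3) = 1+, giving Mo = +4.
Ligands are named alphabetically: acetylacetonato before ethylenediamine before hydroxo before iodo.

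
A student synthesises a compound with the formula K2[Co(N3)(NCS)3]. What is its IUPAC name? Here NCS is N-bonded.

The 2 potassium counter-ions carry a total charge of +2, so each complex ion is 2−.
Ligand charges: 1×azido (-1 each), 3×isothiocyanato (-1 each); total -4. So Co + (-4) = 2−, giving Co = +2.
Ligands are named alphabetically: azido before isothiocyanato.
The complex ion is anionic, so cobalt takes the -ate form cobaltate(II).

potassium azidotriisothiocyanatocobaltate(II)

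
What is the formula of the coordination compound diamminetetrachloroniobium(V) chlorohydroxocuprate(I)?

[NbCl4(NH3)2][CuCl(OH)]

Cation [Nb…]: ligand charges -4, Nb(V) ⇒ ion charge 1+.
Anion [Cu…]: ligand charges -2, Cu(I) ⇒ ion charge 1−.
One 1+ cation balances one 1− anion.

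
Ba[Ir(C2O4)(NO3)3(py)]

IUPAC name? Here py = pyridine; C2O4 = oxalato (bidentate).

barium trinitratooxalato(pyridine)iridate(III)

The 1 barium counter-ion carries a total charge of +2, so each complex ion is 2−.
Ligand charges: 1×pyridine (neutral), 3×nitrato (-1 each), 1×oxalato (-2 each); total -5. So Ir + (-5) = 2−, giving Ir = +3.
The complex ion is anionic, so iridium takes the -ate form iridate(III).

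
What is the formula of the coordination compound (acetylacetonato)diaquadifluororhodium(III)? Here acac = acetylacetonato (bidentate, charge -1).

Ligands: 1 acetylacetonato (acac, -1), 2 fluoro (F, -1), 2 aqua (H2O, neutral). Ligand charge sum = -3.
With Rh in oxidation state +3, the complex ion is [Rh...].

[Rh(acac)F2(H2O)2]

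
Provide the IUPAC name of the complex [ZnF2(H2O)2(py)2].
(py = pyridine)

diaquadifluorobis(pyridine)zinc(II)

There is no counter-ion, so the complex is neutral overall.
Ligand charges: 2×fluoro (-1 each), 2×aqua (neutral), 2×pyridine (neutral); total -2. So Zn + (-2) = 0, giving Zn = +2.
Ligands are named alphabetically: aqua before fluoro before pyridine.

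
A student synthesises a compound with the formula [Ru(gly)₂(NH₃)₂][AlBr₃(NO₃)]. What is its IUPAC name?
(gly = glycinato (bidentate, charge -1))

diamminebis(glycinato)ruthenium(III) tribromonitratoaluminate(III)

Aluminium is always +3 in its complexes; the anion's ligand charges sum to -4, so the complex anion is 1−.
A 1:1 salt means the cation carries the equal and opposite charge, 1+.
Cation: ligand charges sum to -2; for the ion to be 1+, Ru = +3.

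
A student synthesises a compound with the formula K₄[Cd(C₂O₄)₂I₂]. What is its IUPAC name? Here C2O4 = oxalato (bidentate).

The 4 potassium counter-ions carry a total charge of +4, so each complex ion is 4−.
Ligand charges: 2×iodo (-1 each), 2×oxalato (-2 each); total -6. So Cd + (-6) = 4−, giving Cd = +2.
Ligands are named alphabetically: iodo before oxalato.
The complex ion is anionic, so cadmium takes the -ate form cadmate(II).

potassium diiododioxalatocadmate(II)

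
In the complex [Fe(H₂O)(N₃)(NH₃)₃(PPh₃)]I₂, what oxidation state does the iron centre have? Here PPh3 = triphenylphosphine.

+3

2 iodide outside the brackets (-1 each) → the complex ion is 2+.
Ligand charges: 1×H2O neutral; 3×NH3 neutral; 1×PPh3 neutral; 1×N3 = -1; sum -1.
Fe + (-1) = 2+ ⇒ Fe is +3.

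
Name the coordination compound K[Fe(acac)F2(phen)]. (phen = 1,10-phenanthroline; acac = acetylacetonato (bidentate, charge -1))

potassium (acetylacetonato)difluoro(1,10-phenanthroline)ferrate(II)

The 1 potassium counter-ion carries a total charge of +1, so each complex ion is 1−.
Ligand charges: 1×1,10-phenanthroline (neutral), 2×fluoro (-1 each), 1×acetylacetonato (-1 each); total -3. So Fe + (-3) = 1−, giving Fe = +2.
Ligands are named alphabetically: acetylacetonato before fluoro before phenanthroline.
The complex ion is anionic, so iron takes the -ate form ferrate(II).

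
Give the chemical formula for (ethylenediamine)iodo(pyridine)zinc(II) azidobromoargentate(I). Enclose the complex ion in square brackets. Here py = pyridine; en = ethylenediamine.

Cation [Zn…]: ligand charges -1, Zn(II) ⇒ ion charge 1+.
Anion [Ag…]: ligand charges -2, Ag(I) ⇒ ion charge 1−.
One 1+ cation balances one 1− anion.

[Zn(en)I(py)][AgBr(N3)]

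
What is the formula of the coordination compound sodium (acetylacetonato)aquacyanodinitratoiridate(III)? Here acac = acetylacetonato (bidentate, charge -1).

Na[Ir(acac)(CN)(H2O)(NO3)2]

Ligands: 2 nitrato (NO3, -1), 1 cyano (CN, -1), 1 acetylacetonato (acac, -1), 1 aqua (H2O, neutral). Ligand charge sum = -4.
With Ir in oxidation state +3, the complex ion is [Ir...]^1−.
Charge balance with sodium (+1) requires 1 complex ion per 1 sodium.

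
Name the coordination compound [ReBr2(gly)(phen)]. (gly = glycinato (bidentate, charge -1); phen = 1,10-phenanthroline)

There is no counter-ion, so the complex is neutral overall.
Ligand charges: 1×glycinato (-1 each), 1×1,10-phenanthroline (neutral), 2×bromo (-1 each); total -3. So Re + (-3) = 0, giving Re = +3.
Ligands are named alphabetically: bromo before glycinato before phenanthroline.

dibromo(glycinato)(1,10-phenanthroline)rhenium(III)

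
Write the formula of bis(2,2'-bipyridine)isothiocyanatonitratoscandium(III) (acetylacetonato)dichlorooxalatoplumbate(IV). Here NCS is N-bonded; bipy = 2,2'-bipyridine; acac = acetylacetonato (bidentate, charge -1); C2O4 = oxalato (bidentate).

[Sc(bipy)2(NCS)(NO3)][Pb(acac)(C2O4)Cl2]

Cation [Sc…]: ligand charges -2, Sc(III) ⇒ ion charge 1+.
Anion [Pb…]: ligand charges -5, Pb(IV) ⇒ ion charge 1−.
One 1+ cation balances one 1− anion.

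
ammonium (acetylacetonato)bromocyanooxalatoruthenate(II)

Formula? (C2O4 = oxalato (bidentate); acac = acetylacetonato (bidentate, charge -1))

(NH4)3[Ru(acac)Br(C2O4)(CN)]

Ligands: 1 oxalato (C2O4, -2), 1 bromo (Br, -1), 1 cyano (CN, -1), 1 acetylacetonato (acac, -1). Ligand charge sum = -5.
With Ru in oxidation state +2, the complex ion is [Ru...]^3−.
Charge balance with ammonium (+1) requires 1 complex ion per 3 ammonium.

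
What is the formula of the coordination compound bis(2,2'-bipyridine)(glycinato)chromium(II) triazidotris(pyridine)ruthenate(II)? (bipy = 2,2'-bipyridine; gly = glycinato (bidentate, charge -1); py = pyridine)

[Cr(bipy)2(gly)][Ru(N3)3(py)3]

Cation [Cr…]: ligand charges -1, Cr(II) ⇒ ion charge 1+.
Anion [Ru…]: ligand charges -3, Ru(II) ⇒ ion charge 1−.
One 1+ cation balances one 1− anion.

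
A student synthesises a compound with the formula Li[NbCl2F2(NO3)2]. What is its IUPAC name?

The 1 lithium counter-ion carries a total charge of +1, so each complex ion is 1−.
Ligand charges: 2×chloro (-1 each), 2×nitrato (-1 each), 2×fluoro (-1 each); total -6. So Nb + (-6) = 1−, giving Nb = +5.
Ligands are named alphabetically: chloro before fluoro before nitrato.
The complex ion is anionic, so niobium takes the -ate form niobate(V).

lithium dichlorodifluorodinitratoniobate(V)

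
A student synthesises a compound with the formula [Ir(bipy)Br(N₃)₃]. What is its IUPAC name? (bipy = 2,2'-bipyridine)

There is no counter-ion, so the complex is neutral overall.
Ligand charges: 3×azido (-1 each), 1×bromo (-1 each), 1×2,2'-bipyridine (neutral); total -4. So Ir + (-4) = 0, giving Ir = +4.
Ligands are named alphabetically: azido before bipyridine before bromo.

triazido(2,2'-bipyridine)bromoiridium(IV)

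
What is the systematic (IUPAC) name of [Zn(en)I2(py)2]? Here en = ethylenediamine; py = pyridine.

(ethylenediamine)diiodobis(pyridine)zinc(II)

There is no counter-ion, so the complex is neutral overall.
Ligand charges: 1×ethylenediamine (neutral), 2×iodo (-1 each), 2×pyridine (neutral); total -2. So Zn + (-2) = 0, giving Zn = +2.
Ligands are named alphabetically: ethylenediamine before iodo before pyridine.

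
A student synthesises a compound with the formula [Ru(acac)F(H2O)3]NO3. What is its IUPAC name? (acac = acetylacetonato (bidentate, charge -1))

The 1 nitrate counter-ion carries a total charge of -1, so each complex ion is 1+.
Ligand charges: 3×aqua (neutral), 1×acetylacetonato (-1 each), 1×fluoro (-1 each); total -2. So Ru + (-2) = 1+, giving Ru = +3.
Ligands are named alphabetically: acetylacetonato before aqua before fluoro.

(acetylacetonato)triaquafluororuthenium(III) nitrate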